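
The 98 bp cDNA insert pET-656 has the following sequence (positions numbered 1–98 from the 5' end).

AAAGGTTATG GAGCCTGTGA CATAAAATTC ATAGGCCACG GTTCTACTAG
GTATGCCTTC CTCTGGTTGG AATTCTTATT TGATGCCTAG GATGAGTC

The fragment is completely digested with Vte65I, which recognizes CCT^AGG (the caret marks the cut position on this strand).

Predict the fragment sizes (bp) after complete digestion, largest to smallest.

88, 10 bp

The Vte65I site (CCTAGG) starts at position 86.
Vte65I cuts after base 3 of each site, so after position 88.
Linear molecule, 1 cut → 2 fragments:
  1–88 → 88 bp
  89–98 → 10 bp
Sorted largest to smallest: 88, 10 bp.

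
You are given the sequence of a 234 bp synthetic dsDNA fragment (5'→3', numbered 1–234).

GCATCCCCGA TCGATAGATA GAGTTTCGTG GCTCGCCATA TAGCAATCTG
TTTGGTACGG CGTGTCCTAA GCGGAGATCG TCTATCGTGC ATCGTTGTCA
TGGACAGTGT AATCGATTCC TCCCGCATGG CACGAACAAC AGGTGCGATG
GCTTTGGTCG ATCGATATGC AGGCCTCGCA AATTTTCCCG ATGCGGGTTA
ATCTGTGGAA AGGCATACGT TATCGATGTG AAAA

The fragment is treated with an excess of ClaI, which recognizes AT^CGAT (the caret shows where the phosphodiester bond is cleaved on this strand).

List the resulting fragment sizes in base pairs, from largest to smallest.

102, 61, 49, 11, 11 bp

ClaI sites (ATCGAT) start at positions 10, 112, 161, 222.
ClaI cuts after base 2 of each site, so after positions 11, 113, 162, 223.
Linear molecule, 4 cuts → 5 fragments:
  1–11 → 11 bp
  12–113 → 102 bp
  114–162 → 49 bp
  163–223 → 61 bp
  224–234 → 11 bp
Sorted largest to smallest: 102, 61, 49, 11, 11 bp.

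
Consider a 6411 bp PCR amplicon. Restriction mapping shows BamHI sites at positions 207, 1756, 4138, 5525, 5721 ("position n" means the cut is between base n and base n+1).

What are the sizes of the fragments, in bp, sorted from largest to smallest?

2382, 1549, 1387, 690, 207, 196 bp

Linear molecule, 5 cuts → 6 fragments:
  207 − 0 = 207 bp
  1756 − 207 = 1549 bp
  4138 − 1756 = 2382 bp
  5525 − 4138 = 1387 bp
  5721 − 5525 = 196 bp
  6411 − 5721 = 690 bp
Sorted largest to smallest: 2382, 1549, 1387, 690, 207, 196 bp.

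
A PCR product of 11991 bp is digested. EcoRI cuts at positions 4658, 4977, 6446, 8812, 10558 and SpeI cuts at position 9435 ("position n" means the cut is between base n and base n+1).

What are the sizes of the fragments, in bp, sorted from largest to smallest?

Combined cut positions (sorted): 4658, 4977, 6446, 8812, 9435, 10558.
Linear molecule, 6 cuts → 7 fragments:
  4658 − 0 = 4658 bp
  4977 − 4658 = 319 bp
  6446 − 4977 = 1469 bp
  8812 − 6446 = 2366 bp
  9435 − 8812 = 623 bp
  10558 − 9435 = 1123 bp
  11991 − 10558 = 1433 bp
Sorted largest to smallest: 4658, 2366, 1469, 1433, 1123, 623, 319 bp.

4658, 2366, 1469, 1433, 1123, 623, 319 bp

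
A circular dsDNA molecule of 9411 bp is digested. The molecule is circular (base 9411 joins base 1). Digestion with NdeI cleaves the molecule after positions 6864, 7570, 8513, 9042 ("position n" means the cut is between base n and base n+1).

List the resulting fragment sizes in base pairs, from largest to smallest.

7233, 943, 706, 529 bp

Circular molecule, 4 cuts → 4 fragments:
  7570 − 6864 = 706 bp
  8513 − 7570 = 943 bp
  9042 − 8513 = 529 bp
  wrap: 9411 − 9042 + 6864 = 7233 bp
Sorted largest to smallest: 7233, 943, 706, 529 bp.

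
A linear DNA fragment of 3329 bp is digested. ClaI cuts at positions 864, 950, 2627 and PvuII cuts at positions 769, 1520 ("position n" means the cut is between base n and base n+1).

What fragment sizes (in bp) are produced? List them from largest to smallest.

Combined cut positions (sorted): 769, 864, 950, 1520, 2627.
Linear molecule, 5 cuts → 6 fragments:
  769 − 0 = 769 bp
  864 − 769 = 95 bp
  950 − 864 = 86 bp
  1520 − 950 = 570 bp
  2627 − 1520 = 1107 bp
  3329 − 2627 = 702 bp
Sorted largest to smallest: 1107, 769, 702, 570, 95, 86 bp.

1107, 769, 702, 570, 95, 86 bp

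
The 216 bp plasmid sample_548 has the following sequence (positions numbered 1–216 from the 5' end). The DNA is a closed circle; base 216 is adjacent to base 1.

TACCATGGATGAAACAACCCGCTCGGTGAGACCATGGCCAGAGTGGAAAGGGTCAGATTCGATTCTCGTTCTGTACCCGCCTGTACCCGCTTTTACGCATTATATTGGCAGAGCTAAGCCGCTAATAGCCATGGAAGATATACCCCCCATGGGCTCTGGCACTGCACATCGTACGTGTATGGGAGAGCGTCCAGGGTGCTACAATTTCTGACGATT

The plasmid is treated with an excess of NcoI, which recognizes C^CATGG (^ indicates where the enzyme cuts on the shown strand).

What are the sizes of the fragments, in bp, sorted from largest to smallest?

97, 72, 29, 18 bp

NcoI sites (CCATGG) start at positions 3, 32, 129, 147.
NcoI cuts after the first base of each site, so after positions 3, 32, 129, 147.
Circular molecule, 4 cuts → 4 fragments:
  4–32 → 29 bp
  33–129 → 97 bp
  130–147 → 18 bp
  148–216 then 1–3 → 69 + 3 = 72 bp
Sorted largest to smallest: 97, 72, 29, 18 bp.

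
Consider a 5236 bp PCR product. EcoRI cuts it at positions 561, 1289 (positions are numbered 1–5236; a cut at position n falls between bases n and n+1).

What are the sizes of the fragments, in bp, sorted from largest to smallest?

3947, 728, 561 bp

Linear molecule, 2 cuts → 3 fragments:
  561 − 0 = 561 bp
  1289 − 561 = 728 bp
  5236 − 1289 = 3947 bp
Sorted largest to smallest: 3947, 728, 561 bp.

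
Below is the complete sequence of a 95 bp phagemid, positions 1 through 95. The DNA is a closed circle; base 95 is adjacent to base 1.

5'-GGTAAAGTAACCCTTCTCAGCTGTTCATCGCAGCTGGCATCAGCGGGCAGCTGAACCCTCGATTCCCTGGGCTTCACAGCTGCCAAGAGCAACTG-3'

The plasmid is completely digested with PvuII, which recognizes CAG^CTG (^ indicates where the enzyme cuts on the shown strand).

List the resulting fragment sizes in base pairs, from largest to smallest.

36, 29, 17, 13 bp

PvuII sites (CAGCTG) start at positions 18, 31, 48, 77.
PvuII cuts after base 3 of each site, so after positions 20, 33, 50, 79.
Circular molecule, 4 cuts → 4 fragments:
  21–33 → 13 bp
  34–50 → 17 bp
  51–79 → 29 bp
  80–95 then 1–20 → 16 + 20 = 36 bp
Sorted largest to smallest: 36, 29, 17, 13 bp.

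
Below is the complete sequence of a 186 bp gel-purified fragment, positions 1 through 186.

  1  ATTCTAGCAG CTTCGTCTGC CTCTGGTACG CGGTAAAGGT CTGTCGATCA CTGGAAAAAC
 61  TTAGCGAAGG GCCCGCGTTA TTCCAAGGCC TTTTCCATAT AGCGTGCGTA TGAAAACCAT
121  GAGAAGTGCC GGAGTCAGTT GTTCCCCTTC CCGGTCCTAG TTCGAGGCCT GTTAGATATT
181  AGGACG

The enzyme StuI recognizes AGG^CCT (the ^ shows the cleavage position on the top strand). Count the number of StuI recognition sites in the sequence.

2

AGGCCT occurs starting at positions 86, 165.
StuI cuts at 2 sites.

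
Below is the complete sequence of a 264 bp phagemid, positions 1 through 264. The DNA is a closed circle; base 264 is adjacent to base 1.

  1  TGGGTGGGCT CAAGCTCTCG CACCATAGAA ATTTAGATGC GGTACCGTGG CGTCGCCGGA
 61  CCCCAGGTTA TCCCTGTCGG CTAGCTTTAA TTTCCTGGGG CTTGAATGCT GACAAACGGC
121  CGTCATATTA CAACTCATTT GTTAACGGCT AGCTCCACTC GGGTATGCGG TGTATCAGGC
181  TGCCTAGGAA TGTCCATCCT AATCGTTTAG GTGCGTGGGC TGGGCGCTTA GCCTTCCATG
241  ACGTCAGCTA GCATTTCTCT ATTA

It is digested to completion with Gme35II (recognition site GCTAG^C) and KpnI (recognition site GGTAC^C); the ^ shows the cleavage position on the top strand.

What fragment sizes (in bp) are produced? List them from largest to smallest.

99, 68, 58, 39 bp

Gme35II sites (GCTAGC) start at positions 80, 148, 247.
Gme35II cuts after base 5 of each site (before the last base), so after positions 84, 152, 251.
The KpnI site (GGTACC) starts at position 41.
KpnI cuts after base 5 of each site (before the last base), so after position 45.
Combined cut positions: 45, 84, 152, 251.
Circular molecule, 4 cuts → 4 fragments:
  46–84 → 39 bp
  85–152 → 68 bp
  153–251 → 99 bp
  252–264 then 1–45 → 13 + 45 = 58 bp
Sorted largest to smallest: 99, 68, 58, 39 bp.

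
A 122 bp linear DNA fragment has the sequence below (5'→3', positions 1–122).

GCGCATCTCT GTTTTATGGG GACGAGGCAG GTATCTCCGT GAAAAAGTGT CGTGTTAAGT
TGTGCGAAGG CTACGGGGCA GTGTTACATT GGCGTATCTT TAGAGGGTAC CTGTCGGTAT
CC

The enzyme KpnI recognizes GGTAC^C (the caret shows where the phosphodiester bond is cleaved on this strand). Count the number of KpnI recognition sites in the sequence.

1

GGTACC occurs starting at position 106.
KpnI cuts at 1 site.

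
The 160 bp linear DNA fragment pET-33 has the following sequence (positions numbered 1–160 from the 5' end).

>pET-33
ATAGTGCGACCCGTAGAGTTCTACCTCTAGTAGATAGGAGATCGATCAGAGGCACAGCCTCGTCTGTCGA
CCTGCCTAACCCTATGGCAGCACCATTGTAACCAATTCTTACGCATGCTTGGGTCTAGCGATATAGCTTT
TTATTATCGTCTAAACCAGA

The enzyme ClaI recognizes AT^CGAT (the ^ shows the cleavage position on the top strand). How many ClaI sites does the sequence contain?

ATCGAT occurs starting at position 41.
ClaI cuts at 1 site.

1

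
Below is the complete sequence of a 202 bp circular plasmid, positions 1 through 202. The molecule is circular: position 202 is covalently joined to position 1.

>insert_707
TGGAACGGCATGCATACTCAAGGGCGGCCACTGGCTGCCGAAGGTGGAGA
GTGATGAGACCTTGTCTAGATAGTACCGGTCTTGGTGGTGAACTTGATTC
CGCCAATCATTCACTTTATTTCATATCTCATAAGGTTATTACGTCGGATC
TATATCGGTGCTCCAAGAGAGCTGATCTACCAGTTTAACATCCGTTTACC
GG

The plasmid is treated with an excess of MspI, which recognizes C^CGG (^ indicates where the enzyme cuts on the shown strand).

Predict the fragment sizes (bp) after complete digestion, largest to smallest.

MspI sites (CCGG) start at positions 76, 199.
MspI cuts after the first base of each site, so after positions 76, 199.
Circular molecule, 2 cuts → 2 fragments:
  77–199 → 123 bp
  200–202 then 1–76 → 3 + 76 = 79 bp
Sorted largest to smallest: 123, 79 bp.

123, 79 bp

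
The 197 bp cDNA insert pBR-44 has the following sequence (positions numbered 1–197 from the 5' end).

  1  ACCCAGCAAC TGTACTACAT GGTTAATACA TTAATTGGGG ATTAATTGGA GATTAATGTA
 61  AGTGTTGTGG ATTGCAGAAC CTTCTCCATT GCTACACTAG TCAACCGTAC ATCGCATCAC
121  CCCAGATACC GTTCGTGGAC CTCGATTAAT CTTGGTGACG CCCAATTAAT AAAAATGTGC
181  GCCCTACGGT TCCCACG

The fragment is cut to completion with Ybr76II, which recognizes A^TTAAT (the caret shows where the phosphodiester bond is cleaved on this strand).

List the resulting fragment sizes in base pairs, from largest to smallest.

Ybr76II sites (ATTAAT) start at positions 30, 41, 52, 145, 165.
Ybr76II cuts after the first base of each site, so after positions 30, 41, 52, 145, 165.
Linear molecule, 5 cuts → 6 fragments:
  1–30 → 30 bp
  31–41 → 11 bp
  42–52 → 11 bp
  53–145 → 93 bp
  146–165 → 20 bp
  166–197 → 32 bp
Sorted largest to smallest: 93, 32, 30, 20, 11, 11 bp.

93, 32, 30, 20, 11, 11 bp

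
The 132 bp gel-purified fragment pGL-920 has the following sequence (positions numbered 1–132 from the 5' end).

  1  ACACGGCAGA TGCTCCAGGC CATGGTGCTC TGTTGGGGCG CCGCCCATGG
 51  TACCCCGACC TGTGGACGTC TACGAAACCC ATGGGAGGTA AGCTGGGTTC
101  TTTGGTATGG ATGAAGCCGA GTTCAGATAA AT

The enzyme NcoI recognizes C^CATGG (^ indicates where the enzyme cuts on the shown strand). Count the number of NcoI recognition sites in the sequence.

CCATGG occurs starting at positions 20, 45, 79.
NcoI cuts at 3 sites.

3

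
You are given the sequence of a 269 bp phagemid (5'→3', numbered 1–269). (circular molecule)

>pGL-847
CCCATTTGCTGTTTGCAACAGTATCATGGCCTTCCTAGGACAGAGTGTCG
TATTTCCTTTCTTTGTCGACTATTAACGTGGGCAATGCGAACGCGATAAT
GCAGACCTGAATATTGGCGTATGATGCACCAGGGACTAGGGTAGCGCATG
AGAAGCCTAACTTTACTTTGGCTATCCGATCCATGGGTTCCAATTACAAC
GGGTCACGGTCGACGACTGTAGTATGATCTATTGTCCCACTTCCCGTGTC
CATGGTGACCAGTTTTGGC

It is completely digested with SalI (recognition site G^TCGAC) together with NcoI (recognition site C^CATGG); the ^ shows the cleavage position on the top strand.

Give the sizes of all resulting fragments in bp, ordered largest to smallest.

116, 84, 41, 28 bp

SalI sites (GTCGAC) start at positions 65, 209.
SalI cuts after the first base of each site, so after positions 65, 209.
NcoI sites (CCATGG) start at positions 181, 250.
NcoI cuts after the first base of each site, so after positions 181, 250.
Combined cut positions: 65, 181, 209, 250.
Circular molecule, 4 cuts → 4 fragments:
  66–181 → 116 bp
  182–209 → 28 bp
  210–250 → 41 bp
  251–269 then 1–65 → 19 + 65 = 84 bp
Sorted largest to smallest: 116, 84, 41, 28 bp.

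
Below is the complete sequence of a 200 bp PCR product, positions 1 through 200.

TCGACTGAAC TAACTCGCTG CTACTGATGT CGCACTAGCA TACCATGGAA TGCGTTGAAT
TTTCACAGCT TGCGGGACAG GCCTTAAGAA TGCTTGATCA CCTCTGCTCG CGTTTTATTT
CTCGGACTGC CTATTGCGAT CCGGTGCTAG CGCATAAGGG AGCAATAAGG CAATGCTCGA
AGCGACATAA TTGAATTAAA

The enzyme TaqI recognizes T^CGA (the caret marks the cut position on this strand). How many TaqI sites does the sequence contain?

TCGA occurs starting at positions 1, 177.
TaqI cuts at 2 sites.

2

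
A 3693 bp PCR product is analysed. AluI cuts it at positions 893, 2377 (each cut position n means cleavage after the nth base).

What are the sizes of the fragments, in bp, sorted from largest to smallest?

1484, 1316, 893 bp

Linear molecule, 2 cuts → 3 fragments:
  893 − 0 = 893 bp
  2377 − 893 = 1484 bp
  3693 − 2377 = 1316 bp
Sorted largest to smallest: 1484, 1316, 893 bp.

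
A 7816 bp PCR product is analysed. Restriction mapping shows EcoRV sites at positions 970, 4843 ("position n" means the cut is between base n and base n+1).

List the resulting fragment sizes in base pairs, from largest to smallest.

Linear molecule, 2 cuts → 3 fragments:
  970 − 0 = 970 bp
  4843 − 970 = 3873 bp
  7816 − 4843 = 2973 bp
Sorted largest to smallest: 3873, 2973, 970 bp.

3873, 2973, 970 bp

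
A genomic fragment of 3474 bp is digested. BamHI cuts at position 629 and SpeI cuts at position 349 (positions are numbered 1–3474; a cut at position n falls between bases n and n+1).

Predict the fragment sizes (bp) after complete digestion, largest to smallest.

2845, 349, 280 bp

Combined cut positions (sorted): 349, 629.
Linear molecule, 2 cuts → 3 fragments:
  349 − 0 = 349 bp
  629 − 349 = 280 bp
  3474 − 629 = 2845 bp
Sorted largest to smallest: 2845, 349, 280 bp.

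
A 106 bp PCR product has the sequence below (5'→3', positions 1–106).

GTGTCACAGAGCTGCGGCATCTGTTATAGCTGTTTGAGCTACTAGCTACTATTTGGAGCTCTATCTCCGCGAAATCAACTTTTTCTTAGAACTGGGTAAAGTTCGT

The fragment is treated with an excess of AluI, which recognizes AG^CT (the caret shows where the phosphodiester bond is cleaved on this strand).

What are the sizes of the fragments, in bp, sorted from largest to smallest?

48, 18, 13, 11, 9, 7 bp

AluI sites (AGCT) start at positions 10, 28, 37, 44, 57.
AluI cuts after base 2 of each site, so after positions 11, 29, 38, 45, 58.
Linear molecule, 5 cuts → 6 fragments:
  1–11 → 11 bp
  12–29 → 18 bp
  30–38 → 9 bp
  39–45 → 7 bp
  46–58 → 13 bp
  59–106 → 48 bp
Sorted largest to smallest: 48, 18, 13, 11, 9, 7 bp.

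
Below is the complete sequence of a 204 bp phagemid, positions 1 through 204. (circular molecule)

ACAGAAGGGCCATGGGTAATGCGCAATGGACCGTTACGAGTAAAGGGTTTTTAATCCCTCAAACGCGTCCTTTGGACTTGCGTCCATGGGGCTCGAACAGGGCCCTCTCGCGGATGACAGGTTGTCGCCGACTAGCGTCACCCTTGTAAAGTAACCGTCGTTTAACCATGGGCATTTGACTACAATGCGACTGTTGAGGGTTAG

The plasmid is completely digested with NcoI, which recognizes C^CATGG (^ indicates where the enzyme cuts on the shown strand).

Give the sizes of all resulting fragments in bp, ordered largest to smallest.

82, 74, 48 bp

NcoI sites (CCATGG) start at positions 10, 84, 166.
NcoI cuts after the first base of each site, so after positions 10, 84, 166.
Circular molecule, 3 cuts → 3 fragments:
  11–84 → 74 bp
  85–166 → 82 bp
  167–204 then 1–10 → 38 + 10 = 48 bp
Sorted largest to smallest: 82, 74, 48 bp.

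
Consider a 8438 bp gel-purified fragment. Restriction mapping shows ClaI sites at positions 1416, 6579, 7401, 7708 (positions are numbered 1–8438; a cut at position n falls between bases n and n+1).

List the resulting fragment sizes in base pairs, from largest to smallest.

5163, 1416, 822, 730, 307 bp

Linear molecule, 4 cuts → 5 fragments:
  1416 − 0 = 1416 bp
  6579 − 1416 = 5163 bp
  7401 − 6579 = 822 bp
  7708 − 7401 = 307 bp
  8438 − 7708 = 730 bp
Sorted largest to smallest: 5163, 1416, 822, 730, 307 bp.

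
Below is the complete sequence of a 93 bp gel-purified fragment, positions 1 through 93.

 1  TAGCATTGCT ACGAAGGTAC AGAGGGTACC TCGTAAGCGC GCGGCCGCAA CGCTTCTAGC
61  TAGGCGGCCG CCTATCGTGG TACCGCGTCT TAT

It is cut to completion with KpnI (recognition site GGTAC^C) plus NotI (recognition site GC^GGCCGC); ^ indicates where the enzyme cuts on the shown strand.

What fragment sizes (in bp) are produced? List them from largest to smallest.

KpnI sites (GGTACC) start at positions 25, 79.
KpnI cuts after base 5 of each site (before the last base), so after positions 29, 83.
NotI sites (GCGGCCGC) start at positions 41, 64.
NotI cuts after base 2 of each site, so after positions 42, 65.
Combined cut positions: 29, 42, 65, 83.
Linear molecule, 4 cuts → 5 fragments:
  1–29 → 29 bp
  30–42 → 13 bp
  43–65 → 23 bp
  66–83 → 18 bp
  84–93 → 10 bp
Sorted largest to smallest: 29, 23, 18, 13, 10 bp.

29, 23, 18, 13, 10 bp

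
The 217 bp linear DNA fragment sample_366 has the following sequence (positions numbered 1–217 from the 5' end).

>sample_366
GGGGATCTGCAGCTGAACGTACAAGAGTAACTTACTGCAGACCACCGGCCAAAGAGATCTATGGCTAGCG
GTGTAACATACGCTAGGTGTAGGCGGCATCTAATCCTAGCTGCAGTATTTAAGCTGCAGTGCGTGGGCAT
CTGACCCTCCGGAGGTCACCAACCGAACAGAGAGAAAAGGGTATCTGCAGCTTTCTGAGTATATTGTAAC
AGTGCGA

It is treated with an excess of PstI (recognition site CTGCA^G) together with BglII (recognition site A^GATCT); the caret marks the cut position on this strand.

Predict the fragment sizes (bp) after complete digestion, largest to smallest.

61, 59, 28, 28, 16, 14, 11 bp

PstI sites (CTGCAG) start at positions 7, 35, 110, 124, 185.
PstI cuts after base 5 of each site (before the last base), so after positions 11, 39, 114, 128, 189.
The BglII site (AGATCT) starts at position 55.
BglII cuts after the first base of each site, so after position 55.
Combined cut positions: 11, 39, 55, 114, 128, 189.
Linear molecule, 6 cuts → 7 fragments:
  1–11 → 11 bp
  12–39 → 28 bp
  40–55 → 16 bp
  56–114 → 59 bp
  115–128 → 14 bp
  129–189 → 61 bp
  190–217 → 28 bp
Sorted largest to smallest: 61, 59, 28, 28, 16, 14, 11 bp.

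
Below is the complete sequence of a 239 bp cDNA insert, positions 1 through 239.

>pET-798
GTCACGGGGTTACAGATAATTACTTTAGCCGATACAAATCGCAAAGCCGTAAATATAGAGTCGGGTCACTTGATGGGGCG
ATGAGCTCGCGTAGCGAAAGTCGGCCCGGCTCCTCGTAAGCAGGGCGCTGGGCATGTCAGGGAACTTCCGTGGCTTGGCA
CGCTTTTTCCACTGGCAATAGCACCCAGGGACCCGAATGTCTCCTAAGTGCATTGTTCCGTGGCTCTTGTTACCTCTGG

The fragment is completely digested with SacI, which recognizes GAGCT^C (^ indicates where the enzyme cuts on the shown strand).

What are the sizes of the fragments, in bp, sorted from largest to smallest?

The SacI site (GAGCTC) starts at position 83.
SacI cuts after base 5 of each site (before the last base), so after position 87.
Linear molecule, 1 cut → 2 fragments:
  1–87 → 87 bp
  88–239 → 152 bp
Sorted largest to smallest: 152, 87 bp.

152, 87 bp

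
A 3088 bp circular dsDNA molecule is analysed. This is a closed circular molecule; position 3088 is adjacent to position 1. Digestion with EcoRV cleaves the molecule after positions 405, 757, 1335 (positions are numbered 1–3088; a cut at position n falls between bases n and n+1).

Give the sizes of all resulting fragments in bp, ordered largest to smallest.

2158, 578, 352 bp

Circular molecule, 3 cuts → 3 fragments:
  757 − 405 = 352 bp
  1335 − 757 = 578 bp
  wrap: 3088 − 1335 + 405 = 2158 bp
Sorted largest to smallest: 2158, 578, 352 bp.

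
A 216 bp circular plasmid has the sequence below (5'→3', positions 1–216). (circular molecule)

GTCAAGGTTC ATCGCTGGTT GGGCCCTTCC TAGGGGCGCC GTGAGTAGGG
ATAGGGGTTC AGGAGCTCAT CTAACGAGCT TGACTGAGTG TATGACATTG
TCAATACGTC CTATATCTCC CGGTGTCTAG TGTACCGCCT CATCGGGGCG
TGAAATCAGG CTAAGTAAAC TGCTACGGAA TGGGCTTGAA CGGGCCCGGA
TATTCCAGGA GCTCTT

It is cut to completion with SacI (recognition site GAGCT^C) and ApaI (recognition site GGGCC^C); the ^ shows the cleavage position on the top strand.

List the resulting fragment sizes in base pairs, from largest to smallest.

129, 42, 28, 17 bp

SacI sites (GAGCTC) start at positions 63, 209.
SacI cuts after base 5 of each site (before the last base), so after positions 67, 213.
ApaI sites (GGGCCC) start at positions 21, 192.
ApaI cuts after base 5 of each site (before the last base), so after positions 25, 196.
Combined cut positions: 25, 67, 196, 213.
Circular molecule, 4 cuts → 4 fragments:
  26–67 → 42 bp
  68–196 → 129 bp
  197–213 → 17 bp
  214–216 then 1–25 → 3 + 25 = 28 bp
Sorted largest to smallest: 129, 42, 28, 17 bp.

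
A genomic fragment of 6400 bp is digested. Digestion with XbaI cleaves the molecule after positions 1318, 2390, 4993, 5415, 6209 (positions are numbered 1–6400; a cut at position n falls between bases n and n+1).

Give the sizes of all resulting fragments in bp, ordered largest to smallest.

2603, 1318, 1072, 794, 422, 191 bp

Linear molecule, 5 cuts → 6 fragments:
  1318 − 0 = 1318 bp
  2390 − 1318 = 1072 bp
  4993 − 2390 = 2603 bp
  5415 − 4993 = 422 bp
  6209 − 5415 = 794 bp
  6400 − 6209 = 191 bp
Sorted largest to smallest: 2603, 1318, 1072, 794, 422, 191 bp.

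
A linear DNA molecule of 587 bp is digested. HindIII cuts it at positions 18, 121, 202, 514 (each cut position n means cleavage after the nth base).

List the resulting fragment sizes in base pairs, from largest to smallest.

312, 103, 81, 73, 18 bp

Linear molecule, 4 cuts → 5 fragments:
  18 − 0 = 18 bp
  121 − 18 = 103 bp
  202 − 121 = 81 bp
  514 − 202 = 312 bp
  587 − 514 = 73 bp
Sorted largest to smallest: 312, 103, 81, 73, 18 bp.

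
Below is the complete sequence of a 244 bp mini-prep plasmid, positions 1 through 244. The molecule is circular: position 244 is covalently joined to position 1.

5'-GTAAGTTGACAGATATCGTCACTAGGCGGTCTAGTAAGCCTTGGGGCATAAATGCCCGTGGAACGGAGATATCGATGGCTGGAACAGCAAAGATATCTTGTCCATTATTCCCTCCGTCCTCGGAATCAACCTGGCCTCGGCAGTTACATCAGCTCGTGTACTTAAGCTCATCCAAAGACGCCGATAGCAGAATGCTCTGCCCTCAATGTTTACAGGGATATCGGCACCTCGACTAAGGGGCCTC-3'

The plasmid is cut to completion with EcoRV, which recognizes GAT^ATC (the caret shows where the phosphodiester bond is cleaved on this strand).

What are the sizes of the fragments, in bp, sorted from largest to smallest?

EcoRV sites (GATATC) start at positions 12, 68, 92, 217.
EcoRV cuts after base 3 of each site, so after positions 14, 70, 94, 219.
Circular molecule, 4 cuts → 4 fragments:
  15–70 → 56 bp
  71–94 → 24 bp
  95–219 → 125 bp
  220–244 then 1–14 → 25 + 14 = 39 bp
Sorted largest to smallest: 125, 56, 39, 24 bp.

125, 56, 39, 24 bp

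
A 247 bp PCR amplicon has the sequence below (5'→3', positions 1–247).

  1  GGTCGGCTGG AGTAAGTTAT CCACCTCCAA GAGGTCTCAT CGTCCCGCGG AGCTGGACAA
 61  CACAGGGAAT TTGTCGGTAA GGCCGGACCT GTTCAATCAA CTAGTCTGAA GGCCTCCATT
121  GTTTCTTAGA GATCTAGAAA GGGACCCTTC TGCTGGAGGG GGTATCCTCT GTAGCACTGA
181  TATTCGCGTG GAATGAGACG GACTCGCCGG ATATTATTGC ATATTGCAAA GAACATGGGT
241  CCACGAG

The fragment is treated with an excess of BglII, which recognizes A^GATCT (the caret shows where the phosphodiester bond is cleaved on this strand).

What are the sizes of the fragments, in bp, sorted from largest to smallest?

The BglII site (AGATCT) starts at position 130.
BglII cuts after the first base of each site, so after position 130.
Linear molecule, 1 cut → 2 fragments:
  1–130 → 130 bp
  131–247 → 117 bp
Sorted largest to smallest: 130, 117 bp.

130, 117 bp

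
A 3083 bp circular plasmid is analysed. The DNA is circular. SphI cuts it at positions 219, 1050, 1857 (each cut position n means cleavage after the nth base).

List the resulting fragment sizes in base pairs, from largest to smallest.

1445, 831, 807 bp

Circular molecule, 3 cuts → 3 fragments:
  1050 − 219 = 831 bp
  1857 − 1050 = 807 bp
  wrap: 3083 − 1857 + 219 = 1445 bp
Sorted largest to smallest: 1445, 831, 807 bp.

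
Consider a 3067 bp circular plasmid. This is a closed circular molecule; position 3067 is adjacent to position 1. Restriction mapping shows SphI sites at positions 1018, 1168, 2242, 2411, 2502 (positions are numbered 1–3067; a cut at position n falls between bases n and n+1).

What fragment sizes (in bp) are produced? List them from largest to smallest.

1583, 1074, 169, 150, 91 bp

Circular molecule, 5 cuts → 5 fragments:
  1168 − 1018 = 150 bp
  2242 − 1168 = 1074 bp
  2411 − 2242 = 169 bp
  2502 − 2411 = 91 bp
  wrap: 3067 − 2502 + 1018 = 1583 bp
Sorted largest to smallest: 1583, 1074, 169, 150, 91 bp.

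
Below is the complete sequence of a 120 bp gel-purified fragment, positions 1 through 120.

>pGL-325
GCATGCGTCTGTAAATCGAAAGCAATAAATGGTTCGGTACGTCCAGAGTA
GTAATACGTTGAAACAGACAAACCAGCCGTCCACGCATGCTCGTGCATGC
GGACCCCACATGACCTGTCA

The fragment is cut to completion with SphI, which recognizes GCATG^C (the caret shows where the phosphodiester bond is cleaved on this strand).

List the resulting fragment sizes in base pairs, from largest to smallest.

SphI sites (GCATGC) start at positions 1, 85, 95.
SphI cuts after base 5 of each site (before the last base), so after positions 5, 89, 99.
Linear molecule, 3 cuts → 4 fragments:
  1–5 → 5 bp
  6–89 → 84 bp
  90–99 → 10 bp
  100–120 → 21 bp
Sorted largest to smallest: 84, 21, 10, 5 bp.

84, 21, 10, 5 bp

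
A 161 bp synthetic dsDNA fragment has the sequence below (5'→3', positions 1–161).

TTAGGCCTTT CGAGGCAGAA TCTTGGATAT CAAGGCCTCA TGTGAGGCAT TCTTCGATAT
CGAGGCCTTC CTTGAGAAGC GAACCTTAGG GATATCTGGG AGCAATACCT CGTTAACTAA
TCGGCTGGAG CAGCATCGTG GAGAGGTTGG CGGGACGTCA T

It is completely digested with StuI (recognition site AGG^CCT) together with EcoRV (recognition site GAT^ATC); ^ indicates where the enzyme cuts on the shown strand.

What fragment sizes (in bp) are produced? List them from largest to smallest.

68, 28, 23, 23, 7, 7, 5 bp

StuI sites (AGGCCT) start at positions 3, 33, 63.
StuI cuts after base 3 of each site, so after positions 5, 35, 65.
EcoRV sites (GATATC) start at positions 26, 56, 91.
EcoRV cuts after base 3 of each site, so after positions 28, 58, 93.
Combined cut positions: 5, 28, 35, 58, 65, 93.
Linear molecule, 6 cuts → 7 fragments:
  1–5 → 5 bp
  6–28 → 23 bp
  29–35 → 7 bp
  36–58 → 23 bp
  59–65 → 7 bp
  66–93 → 28 bp
  94–161 → 68 bp
Sorted largest to smallest: 68, 28, 23, 23, 7, 7, 5 bp.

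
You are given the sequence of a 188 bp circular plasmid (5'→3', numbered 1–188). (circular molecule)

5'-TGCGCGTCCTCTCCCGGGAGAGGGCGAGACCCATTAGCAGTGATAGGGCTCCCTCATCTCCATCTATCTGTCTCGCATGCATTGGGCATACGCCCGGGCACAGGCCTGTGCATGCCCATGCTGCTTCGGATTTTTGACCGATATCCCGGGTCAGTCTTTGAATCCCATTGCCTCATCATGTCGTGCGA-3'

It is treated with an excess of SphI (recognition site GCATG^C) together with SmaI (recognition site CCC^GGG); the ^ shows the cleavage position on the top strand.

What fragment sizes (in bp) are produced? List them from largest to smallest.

64, 56, 33, 19, 16 bp

SphI sites (GCATGC) start at positions 75, 110.
SphI cuts after base 5 of each site (before the last base), so after positions 79, 114.
SmaI sites (CCCGGG) start at positions 13, 93, 145.
SmaI cuts after base 3 of each site, so after positions 15, 95, 147.
Combined cut positions: 15, 79, 95, 114, 147.
Circular molecule, 5 cuts → 5 fragments:
  16–79 → 64 bp
  80–95 → 16 bp
  96–114 → 19 bp
  115–147 → 33 bp
  148–188 then 1–15 → 41 + 15 = 56 bp
Sorted largest to smallest: 64, 56, 33, 19, 16 bp.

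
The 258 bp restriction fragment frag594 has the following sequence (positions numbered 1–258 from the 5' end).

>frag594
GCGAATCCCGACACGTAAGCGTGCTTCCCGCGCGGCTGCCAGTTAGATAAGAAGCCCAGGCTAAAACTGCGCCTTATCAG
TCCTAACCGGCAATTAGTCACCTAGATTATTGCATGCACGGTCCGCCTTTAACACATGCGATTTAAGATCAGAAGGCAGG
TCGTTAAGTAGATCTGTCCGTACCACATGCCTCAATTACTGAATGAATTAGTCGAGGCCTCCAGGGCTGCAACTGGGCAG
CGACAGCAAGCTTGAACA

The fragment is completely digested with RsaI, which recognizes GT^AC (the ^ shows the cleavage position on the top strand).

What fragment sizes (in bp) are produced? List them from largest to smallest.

The RsaI site (GTAC) starts at position 180.
RsaI cuts after base 2 of each site, so after position 181.
Linear molecule, 1 cut → 2 fragments:
  1–181 → 181 bp
  182–258 → 77 bp
Sorted largest to smallest: 181, 77 bp.

181, 77 bp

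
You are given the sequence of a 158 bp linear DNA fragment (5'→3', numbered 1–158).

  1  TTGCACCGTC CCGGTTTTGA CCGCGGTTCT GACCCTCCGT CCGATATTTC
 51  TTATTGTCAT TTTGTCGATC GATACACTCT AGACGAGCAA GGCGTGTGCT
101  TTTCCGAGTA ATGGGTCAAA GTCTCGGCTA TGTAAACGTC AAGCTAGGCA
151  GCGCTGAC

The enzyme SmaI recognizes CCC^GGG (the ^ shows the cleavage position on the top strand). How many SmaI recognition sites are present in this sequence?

No occurrence of CCCGGG is present in the sequence.
SmaI does not cut: 0 sites.

0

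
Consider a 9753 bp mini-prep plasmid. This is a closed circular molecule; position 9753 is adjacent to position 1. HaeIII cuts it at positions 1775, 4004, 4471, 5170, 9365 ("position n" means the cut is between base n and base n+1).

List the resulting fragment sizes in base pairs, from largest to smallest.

Circular molecule, 5 cuts → 5 fragments:
  4004 − 1775 = 2229 bp
  4471 − 4004 = 467 bp
  5170 − 4471 = 699 bp
  9365 − 5170 = 4195 bp
  wrap: 9753 − 9365 + 1775 = 2163 bp
Sorted largest to smallest: 4195, 2229, 2163, 699, 467 bp.

4195, 2229, 2163, 699, 467 bp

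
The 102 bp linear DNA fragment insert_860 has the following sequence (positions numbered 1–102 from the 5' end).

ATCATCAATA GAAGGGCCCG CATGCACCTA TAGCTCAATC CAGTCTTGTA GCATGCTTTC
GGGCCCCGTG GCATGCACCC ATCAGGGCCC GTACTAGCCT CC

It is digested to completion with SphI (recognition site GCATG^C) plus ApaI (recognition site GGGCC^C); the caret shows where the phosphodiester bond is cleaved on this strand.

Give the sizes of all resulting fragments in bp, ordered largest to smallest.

SphI sites (GCATGC) start at positions 20, 51, 71.
SphI cuts after base 5 of each site (before the last base), so after positions 24, 55, 75.
ApaI sites (GGGCCC) start at positions 14, 61, 85.
ApaI cuts after base 5 of each site (before the last base), so after positions 18, 65, 89.
Combined cut positions: 18, 24, 55, 65, 75, 89.
Linear molecule, 6 cuts → 7 fragments:
  1–18 → 18 bp
  19–24 → 6 bp
  25–55 → 31 bp
  56–65 → 10 bp
  66–75 → 10 bp
  76–89 → 14 bp
  90–102 → 13 bp
Sorted largest to smallest: 31, 18, 14, 13, 10, 10, 6 bp.

31, 18, 14, 13, 10, 10, 6 bp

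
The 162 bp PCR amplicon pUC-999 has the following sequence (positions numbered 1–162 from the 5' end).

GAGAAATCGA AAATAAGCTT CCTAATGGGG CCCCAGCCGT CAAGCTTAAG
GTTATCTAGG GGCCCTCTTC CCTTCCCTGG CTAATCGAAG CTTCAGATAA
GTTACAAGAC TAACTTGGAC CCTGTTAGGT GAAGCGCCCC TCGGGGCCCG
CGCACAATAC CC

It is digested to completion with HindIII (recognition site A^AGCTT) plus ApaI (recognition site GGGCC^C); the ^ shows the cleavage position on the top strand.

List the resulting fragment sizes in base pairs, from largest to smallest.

60, 24, 22, 17, 15, 14, 10 bp

HindIII sites (AAGCTT) start at positions 15, 42, 88.
HindIII cuts after the first base of each site, so after positions 15, 42, 88.
ApaI sites (GGGCCC) start at positions 28, 60, 144.
ApaI cuts after base 5 of each site (before the last base), so after positions 32, 64, 148.
Combined cut positions: 15, 32, 42, 64, 88, 148.
Linear molecule, 6 cuts → 7 fragments:
  1–15 → 15 bp
  16–32 → 17 bp
  33–42 → 10 bp
  43–64 → 22 bp
  65–88 → 24 bp
  89–148 → 60 bp
  149–162 → 14 bp
Sorted largest to smallest: 60, 24, 22, 17, 15, 14, 10 bp.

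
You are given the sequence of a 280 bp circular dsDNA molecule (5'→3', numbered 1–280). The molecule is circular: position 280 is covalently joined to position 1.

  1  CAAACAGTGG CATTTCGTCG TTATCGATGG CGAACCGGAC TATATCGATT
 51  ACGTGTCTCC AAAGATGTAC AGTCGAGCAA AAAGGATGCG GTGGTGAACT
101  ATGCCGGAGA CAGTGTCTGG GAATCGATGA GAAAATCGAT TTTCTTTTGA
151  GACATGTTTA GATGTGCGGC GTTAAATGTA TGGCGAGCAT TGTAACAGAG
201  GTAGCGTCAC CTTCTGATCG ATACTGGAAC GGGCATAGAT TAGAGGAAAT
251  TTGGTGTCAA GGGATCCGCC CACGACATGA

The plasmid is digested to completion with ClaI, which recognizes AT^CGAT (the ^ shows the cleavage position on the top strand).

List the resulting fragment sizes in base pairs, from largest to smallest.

86, 82, 79, 21, 12 bp

ClaI sites (ATCGAT) start at positions 23, 44, 123, 135, 217.
ClaI cuts after base 2 of each site, so after positions 24, 45, 124, 136, 218.
Circular molecule, 5 cuts → 5 fragments:
  25–45 → 21 bp
  46–124 → 79 bp
  125–136 → 12 bp
  137–218 → 82 bp
  219–280 then 1–24 → 62 + 24 = 86 bp
Sorted largest to smallest: 86, 82, 79, 21, 12 bp.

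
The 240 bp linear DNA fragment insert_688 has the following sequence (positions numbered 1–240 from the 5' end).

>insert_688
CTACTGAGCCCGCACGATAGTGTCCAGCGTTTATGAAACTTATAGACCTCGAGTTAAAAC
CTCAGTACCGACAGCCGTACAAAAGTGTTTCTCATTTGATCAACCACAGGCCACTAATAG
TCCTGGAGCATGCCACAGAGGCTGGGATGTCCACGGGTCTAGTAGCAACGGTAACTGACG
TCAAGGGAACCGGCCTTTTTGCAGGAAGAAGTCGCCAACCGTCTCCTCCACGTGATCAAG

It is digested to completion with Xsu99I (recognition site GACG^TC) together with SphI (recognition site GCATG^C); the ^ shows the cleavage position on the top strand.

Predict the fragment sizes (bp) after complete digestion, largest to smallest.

132, 60, 48 bp

The Xsu99I site (GACGTC) starts at position 177.
Xsu99I cuts after base 4 of each site, so after position 180.
The SphI site (GCATGC) starts at position 128.
SphI cuts after base 5 of each site (before the last base), so after position 132.
Combined cut positions: 132, 180.
Linear molecule, 2 cuts → 3 fragments:
  1–132 → 132 bp
  133–180 → 48 bp
  181–240 → 60 bp
Sorted largest to smallest: 132, 60, 48 bp.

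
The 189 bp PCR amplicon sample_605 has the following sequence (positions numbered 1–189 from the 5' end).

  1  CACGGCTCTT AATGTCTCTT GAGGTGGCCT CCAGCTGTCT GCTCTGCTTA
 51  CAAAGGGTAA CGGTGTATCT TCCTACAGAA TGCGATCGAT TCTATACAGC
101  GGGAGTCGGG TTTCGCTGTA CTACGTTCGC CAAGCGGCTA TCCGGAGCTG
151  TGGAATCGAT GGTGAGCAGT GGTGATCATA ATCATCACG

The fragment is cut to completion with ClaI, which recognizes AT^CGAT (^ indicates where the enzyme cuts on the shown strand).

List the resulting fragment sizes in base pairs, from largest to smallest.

86, 70, 33 bp

ClaI sites (ATCGAT) start at positions 85, 155.
ClaI cuts after base 2 of each site, so after positions 86, 156.
Linear molecule, 2 cuts → 3 fragments:
  1–86 → 86 bp
  87–156 → 70 bp
  157–189 → 33 bp
Sorted largest to smallest: 86, 70, 33 bp.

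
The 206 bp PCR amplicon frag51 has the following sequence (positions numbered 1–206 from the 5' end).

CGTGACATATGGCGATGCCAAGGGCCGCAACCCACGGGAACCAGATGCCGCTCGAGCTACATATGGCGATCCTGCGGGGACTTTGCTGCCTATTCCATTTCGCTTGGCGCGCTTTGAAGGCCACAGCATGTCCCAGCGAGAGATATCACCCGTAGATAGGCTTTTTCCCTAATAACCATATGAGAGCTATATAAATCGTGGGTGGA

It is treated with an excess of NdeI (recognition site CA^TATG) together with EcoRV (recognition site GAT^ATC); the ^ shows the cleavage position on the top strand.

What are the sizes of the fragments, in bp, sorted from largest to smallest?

83, 54, 34, 28, 7 bp

NdeI sites (CATATG) start at positions 6, 60, 177.
NdeI cuts after base 2 of each site, so after positions 7, 61, 178.
The EcoRV site (GATATC) starts at position 142.
EcoRV cuts after base 3 of each site, so after position 144.
Combined cut positions: 7, 61, 144, 178.
Linear molecule, 4 cuts → 5 fragments:
  1–7 → 7 bp
  8–61 → 54 bp
  62–144 → 83 bp
  145–178 → 34 bp
  179–206 → 28 bp
Sorted largest to smallest: 83, 54, 34, 28, 7 bp.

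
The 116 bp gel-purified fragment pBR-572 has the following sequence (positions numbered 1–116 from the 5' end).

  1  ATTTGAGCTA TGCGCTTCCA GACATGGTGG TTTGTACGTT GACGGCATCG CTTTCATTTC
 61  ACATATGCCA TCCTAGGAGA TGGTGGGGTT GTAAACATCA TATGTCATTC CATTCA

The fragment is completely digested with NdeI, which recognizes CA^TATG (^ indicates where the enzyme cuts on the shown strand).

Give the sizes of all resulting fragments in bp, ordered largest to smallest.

NdeI sites (CATATG) start at positions 62, 99.
NdeI cuts after base 2 of each site, so after positions 63, 100.
Linear molecule, 2 cuts → 3 fragments:
  1–63 → 63 bp
  64–100 → 37 bp
  101–116 → 16 bp
Sorted largest to smallest: 63, 37, 16 bp.

63, 37, 16 bp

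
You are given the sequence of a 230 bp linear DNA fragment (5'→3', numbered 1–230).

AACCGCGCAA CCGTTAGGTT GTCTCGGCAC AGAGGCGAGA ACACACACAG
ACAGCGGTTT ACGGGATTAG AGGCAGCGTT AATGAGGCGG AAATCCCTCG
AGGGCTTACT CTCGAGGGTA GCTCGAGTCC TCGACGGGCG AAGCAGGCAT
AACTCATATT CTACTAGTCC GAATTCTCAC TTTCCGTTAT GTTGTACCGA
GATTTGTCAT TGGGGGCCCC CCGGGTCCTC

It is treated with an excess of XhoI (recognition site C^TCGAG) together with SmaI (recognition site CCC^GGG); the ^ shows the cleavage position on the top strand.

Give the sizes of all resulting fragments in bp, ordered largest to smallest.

100, 97, 14, 11, 8 bp

XhoI sites (CTCGAG) start at positions 97, 111, 122.
XhoI cuts after the first base of each site, so after positions 97, 111, 122.
The SmaI site (CCCGGG) starts at position 220.
SmaI cuts after base 3 of each site, so after position 222.
Combined cut positions: 97, 111, 122, 222.
Linear molecule, 4 cuts → 5 fragments:
  1–97 → 97 bp
  98–111 → 14 bp
  112–122 → 11 bp
  123–222 → 100 bp
  223–230 → 8 bp
Sorted largest to smallest: 100, 97, 14, 11, 8 bp.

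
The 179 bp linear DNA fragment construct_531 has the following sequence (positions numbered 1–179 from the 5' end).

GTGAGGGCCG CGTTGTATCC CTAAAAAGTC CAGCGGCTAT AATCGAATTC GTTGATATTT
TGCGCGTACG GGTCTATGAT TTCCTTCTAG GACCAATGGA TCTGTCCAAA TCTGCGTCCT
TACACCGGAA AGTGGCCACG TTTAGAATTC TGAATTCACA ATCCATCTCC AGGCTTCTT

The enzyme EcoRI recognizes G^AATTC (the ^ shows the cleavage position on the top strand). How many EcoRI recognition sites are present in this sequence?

GAATTC occurs starting at positions 45, 145, 152.
EcoRI cuts at 3 sites.

3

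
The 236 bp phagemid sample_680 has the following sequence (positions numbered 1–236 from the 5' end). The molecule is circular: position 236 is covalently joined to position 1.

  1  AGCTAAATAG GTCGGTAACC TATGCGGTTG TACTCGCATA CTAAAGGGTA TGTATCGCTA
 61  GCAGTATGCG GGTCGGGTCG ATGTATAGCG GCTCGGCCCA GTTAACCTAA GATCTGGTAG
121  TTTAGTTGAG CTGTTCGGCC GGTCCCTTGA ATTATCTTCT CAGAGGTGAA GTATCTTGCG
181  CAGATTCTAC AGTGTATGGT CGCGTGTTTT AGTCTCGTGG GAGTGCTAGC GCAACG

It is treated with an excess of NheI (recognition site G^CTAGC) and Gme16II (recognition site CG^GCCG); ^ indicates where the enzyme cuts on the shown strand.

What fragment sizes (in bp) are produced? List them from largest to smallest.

88, 80, 68 bp

NheI sites (GCTAGC) start at positions 57, 225.
NheI cuts after the first base of each site, so after positions 57, 225.
The Gme16II site (CGGCCG) starts at position 136.
Gme16II cuts after base 2 of each site, so after position 137.
Combined cut positions: 57, 137, 225.
Circular molecule, 3 cuts → 3 fragments:
  58–137 → 80 bp
  138–225 → 88 bp
  226–236 then 1–57 → 11 + 57 = 68 bp
Sorted largest to smallest: 88, 80, 68 bp.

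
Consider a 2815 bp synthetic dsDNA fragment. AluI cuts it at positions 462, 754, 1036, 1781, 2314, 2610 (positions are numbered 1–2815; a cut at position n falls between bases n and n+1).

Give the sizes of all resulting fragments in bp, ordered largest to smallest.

745, 533, 462, 296, 292, 282, 205 bp

Linear molecule, 6 cuts → 7 fragments:
  462 − 0 = 462 bp
  754 − 462 = 292 bp
  1036 − 754 = 282 bp
  1781 − 1036 = 745 bp
  2314 − 1781 = 533 bp
  2610 − 2314 = 296 bp
  2815 − 2610 = 205 bp
Sorted largest to smallest: 745, 533, 462, 296, 292, 282, 205 bp.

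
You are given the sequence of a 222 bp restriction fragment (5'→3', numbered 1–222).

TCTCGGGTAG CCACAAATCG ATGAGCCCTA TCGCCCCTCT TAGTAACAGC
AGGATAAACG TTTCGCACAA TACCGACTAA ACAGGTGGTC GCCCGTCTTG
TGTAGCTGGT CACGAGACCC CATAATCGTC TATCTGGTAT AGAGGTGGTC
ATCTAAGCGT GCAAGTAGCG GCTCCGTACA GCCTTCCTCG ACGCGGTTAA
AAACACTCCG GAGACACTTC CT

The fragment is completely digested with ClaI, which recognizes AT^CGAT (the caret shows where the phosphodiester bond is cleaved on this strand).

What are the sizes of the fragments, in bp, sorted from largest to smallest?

The ClaI site (ATCGAT) starts at position 17.
ClaI cuts after base 2 of each site, so after position 18.
Linear molecule, 1 cut → 2 fragments:
  1–18 → 18 bp
  19–222 → 204 bp
Sorted largest to smallest: 204, 18 bp.

204, 18 bp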